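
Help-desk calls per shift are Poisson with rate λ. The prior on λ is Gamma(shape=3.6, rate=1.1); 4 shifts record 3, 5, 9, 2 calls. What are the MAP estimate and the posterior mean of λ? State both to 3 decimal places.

MAP estimate = 4.235, posterior mean = 4.431

Σ counts = 19. Posterior: Gamma(shape = 3.6+19 = 22.6, rate = 1.1+4 = 5.1).
Mode = (α−1)/β = 21.6/5.1 = 4.235.
Mean = α/β = 22.6/5.1 = 4.431.
Right-skewed posterior ⇒ mode < mean.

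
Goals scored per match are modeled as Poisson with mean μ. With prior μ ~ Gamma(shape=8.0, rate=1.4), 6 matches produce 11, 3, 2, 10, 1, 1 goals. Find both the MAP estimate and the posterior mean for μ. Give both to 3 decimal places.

Σ counts = 28. Posterior: Gamma(shape = 8.0+28 = 36.0, rate = 1.4+6 = 7.4).
Mode = (α−1)/β = 35.0/7.4 = 4.730.
Mean = α/β = 36.0/7.4 = 4.865.
Mean > mode: the posterior has a right tail.

MAP: 4.730. Posterior mean: 4.865.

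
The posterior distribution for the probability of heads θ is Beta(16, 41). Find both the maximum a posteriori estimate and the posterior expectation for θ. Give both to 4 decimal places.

Mode = (16−1)/(16+41−2) = 15/55 = 0.2727.
Mean = 16/(16+41) = 16/57 = 0.2807.

maximum a posteriori estimate = 0.2727, posterior expectation = 0.2807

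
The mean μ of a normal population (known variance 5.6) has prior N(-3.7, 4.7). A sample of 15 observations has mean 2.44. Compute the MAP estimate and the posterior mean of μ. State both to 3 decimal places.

Posterior for μ is Normal. Precision-weighted mean: (1/4.7·-3.7 + 15/5.6·2.44) / (1/4.7 + 15/5.6) = 1.988.
A Normal posterior is symmetric, so mode = mean.

MAP = 1.988; posterior mean = 1.988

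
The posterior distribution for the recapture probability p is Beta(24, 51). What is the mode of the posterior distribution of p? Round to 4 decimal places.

Mode = (24−1)/(24+51−2) = 23/73 = 0.3151.
Mean = 24/(24+51) = 24/75 = 0.3200.
This is the posterior mode — the MAP estimate.

0.3151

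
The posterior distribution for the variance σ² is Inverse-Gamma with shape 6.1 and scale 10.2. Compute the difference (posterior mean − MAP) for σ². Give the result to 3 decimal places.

0.563

Mode = β/(α+1) = 10.2/7.1 = 1.437.
Mean = β/(α−1) = 10.2/5.1 = 2.000.
Difference = 2.000 − 1.437 = 0.563.
The posterior is right-skewed, so the mean exceeds the mode.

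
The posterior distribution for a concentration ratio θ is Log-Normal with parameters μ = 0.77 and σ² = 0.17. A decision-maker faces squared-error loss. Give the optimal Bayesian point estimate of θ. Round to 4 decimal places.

2.3514

Mode = exp(μ − σ²) = exp(0.60) = 1.8221.
Mean = exp(μ + σ²/2) = exp(0.855) = 2.3514.
Squared-error loss ⇒ the optimal estimator is the posterior mean.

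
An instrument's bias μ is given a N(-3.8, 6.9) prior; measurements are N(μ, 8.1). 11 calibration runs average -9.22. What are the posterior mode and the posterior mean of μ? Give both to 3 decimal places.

Posterior for μ is Normal. Precision-weighted mean: (1/6.9·-3.8 + 11/8.1·-9.22) / (1/6.9 + 11/8.1) = -8.697.
A Normal posterior is symmetric, so mode = mean.

posterior mode = -8.697, posterior mean = -8.697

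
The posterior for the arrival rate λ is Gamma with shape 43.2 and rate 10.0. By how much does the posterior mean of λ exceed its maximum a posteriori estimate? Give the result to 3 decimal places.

0.100

Mode = (α−1)/β = 42.2/10.0 = 4.220.
Mean = α/β = 43.2/10.0 = 4.320.
Difference = 4.320 − 4.220 = 0.100.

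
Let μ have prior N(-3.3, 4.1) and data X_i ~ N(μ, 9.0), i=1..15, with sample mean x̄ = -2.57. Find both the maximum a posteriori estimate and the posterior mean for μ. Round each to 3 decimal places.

Posterior for μ is Normal. Precision-weighted mean: (1/4.1·-3.3 + 15/9.0·-2.57) / (1/4.1 + 15/9.0) = -2.663.
A Normal posterior is symmetric, so mode = mean.

μ_MAP = -2.663, E[μ|data] = -2.663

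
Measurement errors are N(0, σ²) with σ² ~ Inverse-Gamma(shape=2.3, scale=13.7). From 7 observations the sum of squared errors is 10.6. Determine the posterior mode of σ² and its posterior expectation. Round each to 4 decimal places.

MAP = 2.7941; posterior mean = 3.9583

Posterior: Inverse-Gamma(shape = 2.3+7/2 = 5.8, scale = 13.7+10.6/2 = 19.0).
Mode = β/(α+1) = 19.0/6.8 = 2.7941.
Mean = β/(α−1) = 19.0/4.8 = 3.9583.
The posterior is right-skewed, so the mean exceeds the mode.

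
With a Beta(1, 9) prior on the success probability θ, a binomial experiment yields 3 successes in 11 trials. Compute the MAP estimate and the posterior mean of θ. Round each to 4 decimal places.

MAP estimate = 0.1579, posterior mean = 0.1905

Posterior: Beta(1+3, 9+8) = Beta(4, 17).
Mode = (4−1)/(4+17−2) = 3/19 = 0.1579.
Mean = 4/(4+17) = 4/21 = 0.1905.
Right-skewed posterior ⇒ mode < mean.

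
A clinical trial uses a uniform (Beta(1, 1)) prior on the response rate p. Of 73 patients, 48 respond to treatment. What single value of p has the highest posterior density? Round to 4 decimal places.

Posterior: Beta(1+48, 1+25) = Beta(49, 26).
Mode = (49−1)/(49+26−2) = 48/73 = 0.6575.
Mean = 49/(49+26) = 49/75 = 0.6533.
This is the posterior mode — the MAP estimate.

0.6575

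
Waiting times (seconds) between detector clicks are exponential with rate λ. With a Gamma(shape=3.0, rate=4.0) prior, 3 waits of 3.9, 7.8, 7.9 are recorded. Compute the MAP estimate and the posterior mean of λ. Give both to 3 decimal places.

Σ times = 19.6. Posterior: Gamma(shape = 3.0+3 = 6.0, rate = 4.0+19.6 = 23.6).
Mode = (α−1)/β = 5.0/23.6 = 0.212.
Mean = α/β = 6.0/23.6 = 0.254.

MAP = 0.212; posterior mean = 0.254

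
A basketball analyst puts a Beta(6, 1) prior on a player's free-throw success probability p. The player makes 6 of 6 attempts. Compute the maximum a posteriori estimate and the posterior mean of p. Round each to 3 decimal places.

MAP = 1.000, posterior mean = 0.923

Posterior: Beta(6+6, 1+0) = Beta(12, 1).
Since β = 1 ≤ 1 and α > 1, the Beta density is monotone increasing on [0,1]; the mode is at 1.
Mean = 12/(12+1) = 0.923.
Mode > mean: the posterior has a left tail.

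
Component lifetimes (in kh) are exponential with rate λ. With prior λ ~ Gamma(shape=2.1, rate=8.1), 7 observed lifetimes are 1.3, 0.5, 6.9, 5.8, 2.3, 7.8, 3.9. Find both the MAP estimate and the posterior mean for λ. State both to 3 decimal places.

MAP: 0.221. Posterior mean: 0.249.

Σ times = 28.5. Posterior: Gamma(shape = 2.1+7 = 9.1, rate = 8.1+28.5 = 36.6).
Mode = (α−1)/β = 8.1/36.6 = 0.221.
Mean = α/β = 9.1/36.6 = 0.249.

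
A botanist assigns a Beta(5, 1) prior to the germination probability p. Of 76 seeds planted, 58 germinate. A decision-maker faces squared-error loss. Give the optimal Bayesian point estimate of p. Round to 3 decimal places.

0.768

Posterior: Beta(5+58, 1+18) = Beta(63, 19).
Mode = (63−1)/(63+19−2) = 62/80 = 0.775.
Mean = 63/(63+19) = 63/82 = 0.768.
Squared-error loss ⇒ the optimal estimator is the posterior mean.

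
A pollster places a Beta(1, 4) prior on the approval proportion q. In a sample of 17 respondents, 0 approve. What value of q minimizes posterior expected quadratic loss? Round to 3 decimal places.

Posterior: Beta(1+0, 4+17) = Beta(1, 21).
Since α = 1 ≤ 1 and β > 1, the Beta density is monotone decreasing on [0,1]; the mode is at 0.
Mean = 1/(1+21) = 0.045.
Quadratic loss ⇒ the optimal estimator is the posterior mean.

0.045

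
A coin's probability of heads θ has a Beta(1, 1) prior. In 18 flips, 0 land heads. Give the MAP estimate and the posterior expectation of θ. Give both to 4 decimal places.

MAP estimate = 0.0000, posterior expectation = 0.0500

Posterior: Beta(1+0, 1+18) = Beta(1, 19).
Since α = 1 ≤ 1 and β > 1, the Beta density is monotone decreasing on [0,1]; the mode is at 0.
Mean = 1/(1+19) = 0.0500.
The posterior is right-skewed, so the mean exceeds the mode.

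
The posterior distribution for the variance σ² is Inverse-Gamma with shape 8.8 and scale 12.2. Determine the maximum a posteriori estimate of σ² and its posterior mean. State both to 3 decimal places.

σ²_MAP = 1.245, E[σ²|data] = 1.564

Mode = β/(α+1) = 12.2/9.8 = 1.245.
Mean = β/(α−1) = 12.2/7.8 = 1.564.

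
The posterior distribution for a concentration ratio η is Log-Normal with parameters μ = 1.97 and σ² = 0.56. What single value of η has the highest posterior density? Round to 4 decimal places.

Mode = exp(μ − σ²) = exp(1.41) = 4.0960.
Mean = exp(μ + σ²/2) = exp(2.250) = 9.4877.
This is the posterior mode — the MAP estimate.

4.0960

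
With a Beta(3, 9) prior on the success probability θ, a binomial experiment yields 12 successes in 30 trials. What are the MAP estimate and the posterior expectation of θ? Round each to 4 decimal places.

Posterior: Beta(3+12, 9+18) = Beta(15, 27).
Mode = (15−1)/(15+27−2) = 14/40 = 0.3500.
Mean = 15/(15+27) = 15/42 = 0.3571.

MAP = 0.3500; posterior mean = 0.3571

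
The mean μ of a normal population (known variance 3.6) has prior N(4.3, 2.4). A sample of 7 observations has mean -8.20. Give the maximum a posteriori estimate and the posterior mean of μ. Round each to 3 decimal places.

MAP = -5.994; posterior mean = -5.994

Posterior for μ is Normal. Precision-weighted mean: (1/2.4·4.3 + 7/3.6·-8.20) / (1/2.4 + 7/3.6) = -5.994.
A Normal posterior is symmetric, so mode = mean.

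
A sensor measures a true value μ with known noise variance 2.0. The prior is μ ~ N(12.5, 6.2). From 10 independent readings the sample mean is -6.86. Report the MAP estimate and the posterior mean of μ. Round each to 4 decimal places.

MAP = -6.2550; posterior mean = -6.2550

Posterior for μ is Normal. Precision-weighted mean: (1/6.2·12.5 + 10/2.0·-6.86) / (1/6.2 + 10/2.0) = -6.2550.
A Normal posterior is symmetric, so mode = mean.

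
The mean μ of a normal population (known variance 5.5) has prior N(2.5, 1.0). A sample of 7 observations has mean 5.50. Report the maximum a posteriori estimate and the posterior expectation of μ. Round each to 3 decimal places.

Posterior for μ is Normal. Precision-weighted mean: (1/1.0·2.5 + 7/5.5·5.50) / (1/1.0 + 7/5.5) = 4.180.
A Normal posterior is symmetric, so mode = mean.

MAP: 4.180. Posterior mean: 4.180.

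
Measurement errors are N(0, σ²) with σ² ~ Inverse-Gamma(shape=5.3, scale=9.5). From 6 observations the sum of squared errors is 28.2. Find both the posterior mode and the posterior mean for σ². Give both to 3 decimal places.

posterior mode = 2.538, posterior mean = 3.233

Posterior: Inverse-Gamma(shape = 5.3+6/2 = 8.3, scale = 9.5+28.2/2 = 23.6).
Mode = β/(α+1) = 23.6/9.3 = 2.538.
Mean = β/(α−1) = 23.6/7.3 = 3.233.
The posterior is right-skewed, so the mean exceeds the mode.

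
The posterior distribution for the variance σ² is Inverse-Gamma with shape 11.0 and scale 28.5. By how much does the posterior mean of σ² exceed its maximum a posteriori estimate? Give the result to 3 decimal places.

Mode = β/(α+1) = 28.5/12.0 = 2.375.
Mean = β/(α−1) = 28.5/10.0 = 2.850.
Difference = 2.850 − 2.375 = 0.475.

0.475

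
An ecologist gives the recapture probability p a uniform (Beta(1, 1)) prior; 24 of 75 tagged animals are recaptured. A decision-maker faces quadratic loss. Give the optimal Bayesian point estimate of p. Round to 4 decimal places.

0.3247

Posterior: Beta(1+24, 1+51) = Beta(25, 52).
Mode = (25−1)/(25+52−2) = 24/75 = 0.3200.
With a flat prior the MAP equals the MLE, 24/75.
Mean = 25/(25+52) = 25/77 = 0.3247.
Quadratic loss ⇒ the optimal estimator is the posterior mean.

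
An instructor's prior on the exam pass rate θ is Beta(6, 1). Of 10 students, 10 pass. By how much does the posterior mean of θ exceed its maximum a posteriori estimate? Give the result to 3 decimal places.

-0.059

Posterior: Beta(6+10, 1+0) = Beta(16, 1).
Since β = 1 ≤ 1 and α > 1, the Beta density is monotone increasing on [0,1]; the mode is at 1.
Mean = 16/(16+1) = 0.941.
Difference = 0.941 − 1.000 = -0.059.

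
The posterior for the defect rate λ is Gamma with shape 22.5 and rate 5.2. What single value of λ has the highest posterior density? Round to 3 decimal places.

Mode = (α−1)/β = 21.5/5.2 = 4.135.
Mean = α/β = 22.5/5.2 = 4.327.
This is the posterior mode — the MAP estimate.

4.135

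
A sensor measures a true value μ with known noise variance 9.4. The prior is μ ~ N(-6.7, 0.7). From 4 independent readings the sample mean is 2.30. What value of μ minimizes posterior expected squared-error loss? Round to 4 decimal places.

Posterior for μ is Normal. Precision-weighted mean: (1/0.7·-6.7 + 4/9.4·2.30) / (1/0.7 + 4/9.4) = -4.6344.
A Normal posterior is symmetric, so mode = mean.
Squared-error loss ⇒ the optimal estimator is the posterior mean.

-4.6344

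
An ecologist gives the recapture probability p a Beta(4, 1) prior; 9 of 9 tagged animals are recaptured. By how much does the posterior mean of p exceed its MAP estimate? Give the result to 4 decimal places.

Posterior: Beta(4+9, 1+0) = Beta(13, 1).
Since β = 1 ≤ 1 and α > 1, the Beta density is monotone increasing on [0,1]; the mode is at 1.
Mean = 13/(13+1) = 0.9286.
Difference = 0.9286 − 1.0000 = -0.0714.
Mode > mean: the posterior has a left tail.

-0.0714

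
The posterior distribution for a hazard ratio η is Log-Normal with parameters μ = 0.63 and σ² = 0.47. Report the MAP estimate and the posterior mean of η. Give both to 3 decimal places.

Mode = exp(μ − σ²) = exp(0.16) = 1.174.
Mean = exp(μ + σ²/2) = exp(0.865) = 2.375.

MAP = 1.174, posterior mean = 2.375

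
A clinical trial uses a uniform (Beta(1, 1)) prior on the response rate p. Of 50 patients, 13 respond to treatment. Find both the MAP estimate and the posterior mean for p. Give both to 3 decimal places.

Posterior: Beta(1+13, 1+37) = Beta(14, 38).
Mode = (14−1)/(14+38−2) = 13/50 = 0.260.
With a flat prior the MAP equals the MLE, 13/50.
Mean = 14/(14+38) = 14/52 = 0.269.
The mean is pulled above the mode by the posterior's right skew.

MAP = 0.260, posterior mean = 0.269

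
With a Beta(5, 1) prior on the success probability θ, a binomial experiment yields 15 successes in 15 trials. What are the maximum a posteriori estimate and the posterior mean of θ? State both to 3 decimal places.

Posterior: Beta(5+15, 1+0) = Beta(20, 1).
Since β = 1 ≤ 1 and α > 1, the Beta density is monotone increasing on [0,1]; the mode is at 1.
Mean = 20/(20+1) = 0.952.
The mean is pulled below the mode by the posterior's left skew.

θ_MAP = 1.000, E[θ|data] = 0.952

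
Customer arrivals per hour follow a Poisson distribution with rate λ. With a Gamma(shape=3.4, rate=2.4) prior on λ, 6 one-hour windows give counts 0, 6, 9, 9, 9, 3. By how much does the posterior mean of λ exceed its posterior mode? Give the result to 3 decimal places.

Σ counts = 36. Posterior: Gamma(shape = 3.4+36 = 39.4, rate = 2.4+6 = 8.4).
Mode = (α−1)/β = 38.4/8.4 = 4.571.
Mean = α/β = 39.4/8.4 = 4.690.
Difference = 4.690 − 4.571 = 0.119.

0.119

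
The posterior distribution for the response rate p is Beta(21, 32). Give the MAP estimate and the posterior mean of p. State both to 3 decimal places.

MAP = 0.392; posterior mean = 0.396

Mode = (21−1)/(21+32−2) = 20/51 = 0.392.
Mean = 21/(21+32) = 21/53 = 0.396.
The mean is pulled above the mode by the posterior's right skew.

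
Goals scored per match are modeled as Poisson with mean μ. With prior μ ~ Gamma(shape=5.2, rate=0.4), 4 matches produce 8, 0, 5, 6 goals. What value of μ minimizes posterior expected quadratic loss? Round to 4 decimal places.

5.5000

Σ counts = 19. Posterior: Gamma(shape = 5.2+19 = 24.2, rate = 0.4+4 = 4.4).
Mode = (α−1)/β = 23.2/4.4 = 5.2727.
Mean = α/β = 24.2/4.4 = 5.5000.
Quadratic loss ⇒ the optimal estimator is the posterior mean.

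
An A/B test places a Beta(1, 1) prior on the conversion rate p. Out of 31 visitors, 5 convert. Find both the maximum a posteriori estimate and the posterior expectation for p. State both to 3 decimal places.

Posterior: Beta(1+5, 1+26) = Beta(6, 27).
Mode = (6−1)/(6+27−2) = 5/31 = 0.161.
Mean = 6/(6+27) = 6/33 = 0.182.
The mean is pulled above the mode by the posterior's right skew.

MAP = 0.161, posterior mean = 0.182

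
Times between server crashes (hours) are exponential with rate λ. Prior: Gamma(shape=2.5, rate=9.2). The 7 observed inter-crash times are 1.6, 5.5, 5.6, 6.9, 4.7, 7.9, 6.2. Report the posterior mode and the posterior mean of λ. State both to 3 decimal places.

MAP: 0.179. Posterior mean: 0.200.

Σ times = 38.4. Posterior: Gamma(shape = 2.5+7 = 9.5, rate = 9.2+38.4 = 47.6).
Mode = (α−1)/β = 8.5/47.6 = 0.179.
Mean = α/β = 9.5/47.6 = 0.200.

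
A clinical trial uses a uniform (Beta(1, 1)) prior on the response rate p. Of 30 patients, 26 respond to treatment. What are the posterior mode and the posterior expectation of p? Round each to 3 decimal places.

p_MAP = 0.867, E[p|data] = 0.844

Posterior: Beta(1+26, 1+4) = Beta(27, 5).
Mode = (27−1)/(27+5−2) = 26/30 = 0.867.
With a flat prior the MAP equals the MLE, 26/30.
Mean = 27/(27+5) = 27/32 = 0.844.
Left-skewed posterior ⇒ mean < mode.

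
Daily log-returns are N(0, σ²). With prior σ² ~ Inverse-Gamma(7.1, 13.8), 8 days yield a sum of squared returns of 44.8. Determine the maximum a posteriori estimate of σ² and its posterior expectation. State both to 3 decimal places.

Posterior: Inverse-Gamma(shape = 7.1+8/2 = 11.1, scale = 13.8+44.8/2 = 36.2).
Mode = β/(α+1) = 36.2/12.1 = 2.992.
Mean = β/(α−1) = 36.2/10.1 = 3.584.

MAP = 2.992, posterior mean = 3.584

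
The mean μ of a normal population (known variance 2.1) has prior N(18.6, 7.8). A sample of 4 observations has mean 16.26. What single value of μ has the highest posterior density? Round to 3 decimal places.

Posterior for μ is Normal. Precision-weighted mean: (1/7.8·18.6 + 4/2.1·16.26) / (1/7.8 + 4/2.1) = 16.408.
A Normal posterior is symmetric, so mode = mean.
This is the posterior mode — the MAP estimate.

16.408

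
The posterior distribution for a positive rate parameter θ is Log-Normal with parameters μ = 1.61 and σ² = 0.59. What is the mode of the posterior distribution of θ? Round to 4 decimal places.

2.7732

Mode = exp(μ − σ²) = exp(1.02) = 2.7732.
Mean = exp(μ + σ²/2) = exp(1.905) = 6.7194.
This is the posterior mode — the MAP estimate.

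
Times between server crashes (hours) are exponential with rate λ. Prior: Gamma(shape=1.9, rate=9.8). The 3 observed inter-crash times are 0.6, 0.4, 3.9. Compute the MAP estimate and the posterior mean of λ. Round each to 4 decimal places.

MAP = 0.2653, posterior mean = 0.3333

Σ times = 4.9. Posterior: Gamma(shape = 1.9+3 = 4.9, rate = 9.8+4.9 = 14.7).
Mode = (α−1)/β = 3.9/14.7 = 0.2653.
Mean = α/β = 4.9/14.7 = 0.3333.
Mean > mode: the posterior has a right tail.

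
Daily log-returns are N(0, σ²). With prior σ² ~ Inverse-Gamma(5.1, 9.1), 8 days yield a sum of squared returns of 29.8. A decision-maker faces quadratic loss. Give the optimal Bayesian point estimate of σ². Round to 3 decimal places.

Posterior: Inverse-Gamma(shape = 5.1+8/2 = 9.1, scale = 9.1+29.8/2 = 24.0).
Mode = β/(α+1) = 24.0/10.1 = 2.376.
Mean = β/(α−1) = 24.0/8.1 = 2.963.
Quadratic loss ⇒ the optimal estimator is the posterior mean.

2.963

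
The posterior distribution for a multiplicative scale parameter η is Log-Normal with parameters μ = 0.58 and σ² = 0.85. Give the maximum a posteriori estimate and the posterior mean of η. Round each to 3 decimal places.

Mode = exp(μ − σ²) = exp(-0.27) = 0.763.
Mean = exp(μ + σ²/2) = exp(1.005) = 2.732.
The mean is pulled above the mode by the posterior's right skew.

MAP = 0.763; posterior mean = 2.732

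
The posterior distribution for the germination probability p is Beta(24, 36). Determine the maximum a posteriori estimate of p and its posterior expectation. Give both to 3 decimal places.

Mode = (24−1)/(24+36−2) = 23/58 = 0.397.
Mean = 24/(24+36) = 24/60 = 0.400.
The posterior is right-skewed, so the mean exceeds the mode.

MAP: 0.397. Posterior mean: 0.400.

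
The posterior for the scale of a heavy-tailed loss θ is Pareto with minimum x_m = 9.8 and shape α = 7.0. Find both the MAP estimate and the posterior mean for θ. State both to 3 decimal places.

The Pareto density is strictly decreasing on [x_m, ∞), so the mode is x_m = 9.800.
Mean = α·x_m/(α−1) = 7.0·9.8/6.0 = 11.433.

MAP estimate = 9.800, posterior mean = 11.433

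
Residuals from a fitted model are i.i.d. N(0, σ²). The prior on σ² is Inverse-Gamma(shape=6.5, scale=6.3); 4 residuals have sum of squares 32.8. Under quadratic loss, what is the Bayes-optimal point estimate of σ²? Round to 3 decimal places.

3.027

Posterior: Inverse-Gamma(shape = 6.5+4/2 = 8.5, scale = 6.3+32.8/2 = 22.7).
Mode = β/(α+1) = 22.7/9.5 = 2.389.
Mean = β/(α−1) = 22.7/7.5 = 3.027.
Quadratic loss ⇒ the optimal estimator is the posterior mean.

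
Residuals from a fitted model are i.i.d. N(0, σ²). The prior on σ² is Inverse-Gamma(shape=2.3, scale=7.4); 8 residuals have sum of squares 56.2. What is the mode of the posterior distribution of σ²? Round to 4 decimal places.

4.8630

Posterior: Inverse-Gamma(shape = 2.3+8/2 = 6.3, scale = 7.4+56.2/2 = 35.5).
Mode = β/(α+1) = 35.5/7.3 = 4.8630.
Mean = β/(α−1) = 35.5/5.3 = 6.6981.
This is the posterior mode — the MAP estimate.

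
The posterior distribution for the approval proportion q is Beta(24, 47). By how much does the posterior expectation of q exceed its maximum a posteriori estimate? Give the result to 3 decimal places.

Mode = (24−1)/(24+47−2) = 23/69 = 0.333.
Mean = 24/(24+47) = 24/71 = 0.338.
Difference = 0.338 − 0.333 = 0.005.

0.005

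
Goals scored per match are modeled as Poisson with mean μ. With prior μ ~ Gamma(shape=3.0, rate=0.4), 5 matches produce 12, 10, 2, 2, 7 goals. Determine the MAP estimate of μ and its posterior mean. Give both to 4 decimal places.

μ_MAP = 6.4815, E[μ|data] = 6.6667

Σ counts = 33. Posterior: Gamma(shape = 3.0+33 = 36.0, rate = 0.4+5 = 5.4).
Mode = (α−1)/β = 35.0/5.4 = 6.4815.
Mean = α/β = 36.0/5.4 = 6.6667.
Mean > mode: the posterior has a right tail.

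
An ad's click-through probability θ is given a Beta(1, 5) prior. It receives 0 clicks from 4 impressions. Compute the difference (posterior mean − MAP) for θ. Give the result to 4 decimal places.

Posterior: Beta(1+0, 5+4) = Beta(1, 9).
Since α = 1 ≤ 1 and β > 1, the Beta density is monotone decreasing on [0,1]; the mode is at 0.
Mean = 1/(1+9) = 0.1000.
Difference = 0.1000 − 0.0000 = 0.1000.

0.1000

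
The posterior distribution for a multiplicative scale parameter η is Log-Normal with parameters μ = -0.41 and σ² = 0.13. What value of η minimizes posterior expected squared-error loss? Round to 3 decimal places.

Mode = exp(μ − σ²) = exp(-0.54) = 0.583.
Mean = exp(μ + σ²/2) = exp(-0.345) = 0.708.
Squared-error loss ⇒ the optimal estimator is the posterior mean.

0.708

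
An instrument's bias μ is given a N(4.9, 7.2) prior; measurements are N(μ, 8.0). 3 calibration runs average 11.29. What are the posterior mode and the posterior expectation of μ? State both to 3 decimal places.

MAP = 9.563, posterior mean = 9.563

Posterior for μ is Normal. Precision-weighted mean: (1/7.2·4.9 + 3/8.0·11.29) / (1/7.2 + 3/8.0) = 9.563.
A Normal posterior is symmetric, so mode = mean.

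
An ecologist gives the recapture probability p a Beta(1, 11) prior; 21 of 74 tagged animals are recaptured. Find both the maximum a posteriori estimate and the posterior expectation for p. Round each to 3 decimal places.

Posterior: Beta(1+21, 11+53) = Beta(22, 64).
Mode = (22−1)/(22+64−2) = 21/84 = 0.250.
Mean = 22/(22+64) = 22/86 = 0.256.

MAP = 0.250; posterior mean = 0.256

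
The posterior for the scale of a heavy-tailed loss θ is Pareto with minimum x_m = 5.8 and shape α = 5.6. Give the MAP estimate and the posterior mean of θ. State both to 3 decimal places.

The Pareto density is strictly decreasing on [x_m, ∞), so the mode is x_m = 5.800.
Mean = α·x_m/(α−1) = 5.6·5.8/4.6 = 7.061.
The posterior is right-skewed, so the mean exceeds the mode.

MAP = 5.800, posterior mean = 7.061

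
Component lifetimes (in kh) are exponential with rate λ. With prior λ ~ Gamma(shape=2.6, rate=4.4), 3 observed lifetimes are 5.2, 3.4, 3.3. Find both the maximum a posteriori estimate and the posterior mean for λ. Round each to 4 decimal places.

Σ times = 11.9. Posterior: Gamma(shape = 2.6+3 = 5.6, rate = 4.4+11.9 = 16.3).
Mode = (α−1)/β = 4.6/16.3 = 0.2822.
Mean = α/β = 5.6/16.3 = 0.3436.

MAP: 0.2822. Posterior mean: 0.3436.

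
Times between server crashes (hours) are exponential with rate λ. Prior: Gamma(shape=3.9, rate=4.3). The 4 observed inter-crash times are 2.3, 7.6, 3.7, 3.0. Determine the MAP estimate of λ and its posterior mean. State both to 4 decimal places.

λ_MAP = 0.3301, E[λ|data] = 0.3780

Σ times = 16.6. Posterior: Gamma(shape = 3.9+4 = 7.9, rate = 4.3+16.6 = 20.9).
Mode = (α−1)/β = 6.9/20.9 = 0.3301.
Mean = α/β = 7.9/20.9 = 0.3780.
Mean > mode: the posterior has a right tail.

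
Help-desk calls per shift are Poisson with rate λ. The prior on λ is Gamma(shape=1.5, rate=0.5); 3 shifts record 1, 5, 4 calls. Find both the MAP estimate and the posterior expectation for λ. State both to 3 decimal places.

MAP = 3.000, posterior mean = 3.286

Σ counts = 10. Posterior: Gamma(shape = 1.5+10 = 11.5, rate = 0.5+3 = 3.5).
Mode = (α−1)/β = 10.5/3.5 = 3.000.
Mean = α/β = 11.5/3.5 = 3.286.
Mean > mode: the posterior has a right tail.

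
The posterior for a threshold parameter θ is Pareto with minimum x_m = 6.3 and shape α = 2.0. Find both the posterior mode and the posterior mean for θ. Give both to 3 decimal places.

The Pareto density is strictly decreasing on [x_m, ∞), so the mode is x_m = 6.300.
Mean = α·x_m/(α−1) = 2.0·6.3/1.0 = 12.600.

MAP: 6.300. Posterior mean: 12.600.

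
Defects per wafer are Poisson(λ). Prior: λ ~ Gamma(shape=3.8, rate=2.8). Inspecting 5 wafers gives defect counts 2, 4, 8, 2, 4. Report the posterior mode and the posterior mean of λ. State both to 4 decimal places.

Σ counts = 20. Posterior: Gamma(shape = 3.8+20 = 23.8, rate = 2.8+5 = 7.8).
Mode = (α−1)/β = 22.8/7.8 = 2.9231.
Mean = α/β = 23.8/7.8 = 3.0513.
Right-skewed posterior ⇒ mode < mean.

λ_MAP = 2.9231, E[λ|data] = 3.0513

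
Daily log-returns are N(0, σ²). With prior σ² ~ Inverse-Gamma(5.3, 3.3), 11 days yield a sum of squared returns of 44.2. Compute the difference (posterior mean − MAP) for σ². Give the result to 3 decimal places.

Posterior: Inverse-Gamma(shape = 5.3+11/2 = 10.8, scale = 3.3+44.2/2 = 25.4).
Mode = β/(α+1) = 25.4/11.8 = 2.153.
Mean = β/(α−1) = 25.4/9.8 = 2.592.
Difference = 2.592 − 2.153 = 0.439.
The posterior is right-skewed, so the mean exceeds the mode.

0.439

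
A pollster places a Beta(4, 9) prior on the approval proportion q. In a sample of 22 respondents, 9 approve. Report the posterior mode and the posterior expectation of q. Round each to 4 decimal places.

MAP = 0.3636, posterior mean = 0.3714

Posterior: Beta(4+9, 9+13) = Beta(13, 22).
Mode = (13−1)/(13+22−2) = 12/33 = 0.3636.
Mean = 13/(13+22) = 13/35 = 0.3714.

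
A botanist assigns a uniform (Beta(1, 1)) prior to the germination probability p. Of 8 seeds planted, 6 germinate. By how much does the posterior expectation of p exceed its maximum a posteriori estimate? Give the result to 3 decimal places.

Posterior: Beta(1+6, 1+2) = Beta(7, 3).
Mode = (7−1)/(7+3−2) = 6/8 = 0.750.
With a flat prior the MAP equals the MLE, 6/8.
Mean = 7/(7+3) = 7/10 = 0.700.
Difference = 0.700 − 0.750 = -0.050.
Left-skewed posterior ⇒ mean < mode.

-0.050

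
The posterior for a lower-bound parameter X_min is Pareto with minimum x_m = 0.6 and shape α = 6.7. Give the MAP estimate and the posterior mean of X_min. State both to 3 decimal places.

The Pareto density is strictly decreasing on [x_m, ∞), so the mode is x_m = 0.600.
Mean = α·x_m/(α−1) = 6.7·0.6/5.7 = 0.705.
The mean is pulled above the mode by the posterior's right skew.

MAP: 0.600. Posterior mean: 0.705.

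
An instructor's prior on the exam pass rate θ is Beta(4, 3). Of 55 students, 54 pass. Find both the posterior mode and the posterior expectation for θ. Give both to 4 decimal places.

MAP = 0.9500; posterior mean = 0.9355

Posterior: Beta(4+54, 3+1) = Beta(58, 4).
Mode = (58−1)/(58+4−2) = 57/60 = 0.9500.
Mean = 58/(58+4) = 58/62 = 0.9355.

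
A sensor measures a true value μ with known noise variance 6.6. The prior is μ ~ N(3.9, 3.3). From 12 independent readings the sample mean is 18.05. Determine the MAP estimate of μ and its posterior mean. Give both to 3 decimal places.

Posterior for μ is Normal. Precision-weighted mean: (1/3.3·3.9 + 12/6.6·18.05) / (1/3.3 + 12/6.6) = 16.029.
A Normal posterior is symmetric, so mode = mean.

MAP = 16.029, posterior mean = 16.029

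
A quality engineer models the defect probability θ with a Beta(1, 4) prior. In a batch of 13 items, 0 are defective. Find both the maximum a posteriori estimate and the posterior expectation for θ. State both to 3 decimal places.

Posterior: Beta(1+0, 4+13) = Beta(1, 17).
Since α = 1 ≤ 1 and β > 1, the Beta density is monotone decreasing on [0,1]; the mode is at 0.
Mean = 1/(1+17) = 0.056.
The posterior is right-skewed, so the mean exceeds the mode.

MAP: 0.000. Posterior mean: 0.056.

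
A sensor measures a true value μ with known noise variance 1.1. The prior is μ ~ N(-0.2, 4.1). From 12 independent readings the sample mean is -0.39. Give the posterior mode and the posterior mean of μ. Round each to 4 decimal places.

Posterior for μ is Normal. Precision-weighted mean: (1/4.1·-0.2 + 12/1.1·-0.39) / (1/4.1 + 12/1.1) = -0.3858.
A Normal posterior is symmetric, so mode = mean.

MAP = -0.3858; posterior mean = -0.3858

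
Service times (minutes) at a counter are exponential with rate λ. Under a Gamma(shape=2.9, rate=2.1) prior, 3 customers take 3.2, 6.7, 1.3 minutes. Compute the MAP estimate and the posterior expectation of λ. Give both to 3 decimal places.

MAP = 0.368, posterior mean = 0.444

Σ times = 11.2. Posterior: Gamma(shape = 2.9+3 = 5.9, rate = 2.1+11.2 = 13.3).
Mode = (α−1)/β = 4.9/13.3 = 0.368.
Mean = α/β = 5.9/13.3 = 0.444.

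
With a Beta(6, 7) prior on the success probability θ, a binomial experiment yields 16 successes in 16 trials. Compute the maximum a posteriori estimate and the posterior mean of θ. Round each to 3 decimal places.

Posterior: Beta(6+16, 7+0) = Beta(22, 7).
Mode = (22−1)/(22+7−2) = 21/27 = 0.778.
Mean = 22/(22+7) = 22/29 = 0.759.
Left-skewed posterior ⇒ mean < mode.

MAP: 0.778. Posterior mean: 0.759.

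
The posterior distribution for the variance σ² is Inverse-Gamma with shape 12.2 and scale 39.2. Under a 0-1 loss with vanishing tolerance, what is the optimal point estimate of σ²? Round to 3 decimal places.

Mode = β/(α+1) = 39.2/13.2 = 2.970.
Mean = β/(α−1) = 39.2/11.2 = 3.500.
This is the posterior mode — the MAP estimate.

2.970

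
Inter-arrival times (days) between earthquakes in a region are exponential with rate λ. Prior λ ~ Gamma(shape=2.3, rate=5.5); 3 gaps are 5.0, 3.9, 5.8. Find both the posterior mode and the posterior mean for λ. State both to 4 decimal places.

MAP = 0.2129; posterior mean = 0.2624

Σ times = 14.7. Posterior: Gamma(shape = 2.3+3 = 5.3, rate = 5.5+14.7 = 20.2).
Mode = (α−1)/β = 4.3/20.2 = 0.2129.
Mean = α/β = 5.3/20.2 = 0.2624.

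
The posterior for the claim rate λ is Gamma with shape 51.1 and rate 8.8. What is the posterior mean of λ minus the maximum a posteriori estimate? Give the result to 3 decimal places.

0.114

Mode = (α−1)/β = 50.1/8.8 = 5.693.
Mean = α/β = 51.1/8.8 = 5.807.
Difference = 5.807 − 5.693 = 0.114.
The posterior is right-skewed, so the mean exceeds the mode.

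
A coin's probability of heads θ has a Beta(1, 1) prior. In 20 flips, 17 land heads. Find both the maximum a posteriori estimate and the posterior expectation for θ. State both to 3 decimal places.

θ_MAP = 0.850, E[θ|data] = 0.818

Posterior: Beta(1+17, 1+3) = Beta(18, 4).
Mode = (18−1)/(18+4−2) = 17/20 = 0.850.
With a flat prior the MAP equals the MLE, 17/20.
Mean = 18/(18+4) = 18/22 = 0.818.
Mode > mean: the posterior has a left tail.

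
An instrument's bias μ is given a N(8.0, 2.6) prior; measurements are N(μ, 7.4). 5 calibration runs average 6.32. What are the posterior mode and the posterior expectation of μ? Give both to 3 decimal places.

posterior mode = 6.929, posterior expectation = 6.929

Posterior for μ is Normal. Precision-weighted mean: (1/2.6·8.0 + 5/7.4·6.32) / (1/2.6 + 5/7.4) = 6.929.
A Normal posterior is symmetric, so mode = mean.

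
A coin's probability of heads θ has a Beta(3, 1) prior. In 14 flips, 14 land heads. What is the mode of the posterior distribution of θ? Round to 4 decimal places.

1.0000

Posterior: Beta(3+14, 1+0) = Beta(17, 1).
Since β = 1 ≤ 1 and α > 1, the Beta density is monotone increasing on [0,1]; the mode is at 1.
Mean = 17/(17+1) = 0.9444.
This is the posterior mode — the MAP estimate.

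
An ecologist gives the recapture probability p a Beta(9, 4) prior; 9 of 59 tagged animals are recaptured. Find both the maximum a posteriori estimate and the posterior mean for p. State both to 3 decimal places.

p_MAP = 0.243, E[p|data] = 0.250

Posterior: Beta(9+9, 4+50) = Beta(18, 54).
Mode = (18−1)/(18+54−2) = 17/70 = 0.243.
Mean = 18/(18+54) = 18/72 = 0.250.
Right-skewed posterior ⇒ mode < mean.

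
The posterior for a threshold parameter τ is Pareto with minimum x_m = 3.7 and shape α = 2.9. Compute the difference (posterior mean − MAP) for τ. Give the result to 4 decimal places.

1.9474

The Pareto density is strictly decreasing on [x_m, ∞), so the mode is x_m = 3.7000.
Mean = α·x_m/(α−1) = 2.9·3.7/1.9 = 5.6474.
Difference = 5.6474 − 3.7000 = 1.9474.
Right-skewed posterior ⇒ mode < mean.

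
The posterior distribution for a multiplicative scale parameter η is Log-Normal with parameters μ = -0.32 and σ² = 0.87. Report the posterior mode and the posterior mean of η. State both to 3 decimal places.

Mode = exp(μ − σ²) = exp(-1.19) = 0.304.
Mean = exp(μ + σ²/2) = exp(0.115) = 1.122.

MAP = 0.304; posterior mean = 1.122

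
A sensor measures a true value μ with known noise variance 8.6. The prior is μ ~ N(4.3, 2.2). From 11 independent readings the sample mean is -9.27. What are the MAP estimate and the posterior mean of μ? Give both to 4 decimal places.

MAP estimate = -5.7120, posterior mean = -5.7120

Posterior for μ is Normal. Precision-weighted mean: (1/2.2·4.3 + 11/8.6·-9.27) / (1/2.2 + 11/8.6) = -5.7120.
A Normal posterior is symmetric, so mode = mean.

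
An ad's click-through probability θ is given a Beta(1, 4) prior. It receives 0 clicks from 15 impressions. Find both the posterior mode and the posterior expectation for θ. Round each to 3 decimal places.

Posterior: Beta(1+0, 4+15) = Beta(1, 19).
Since α = 1 ≤ 1 and β > 1, the Beta density is monotone decreasing on [0,1]; the mode is at 0.
Mean = 1/(1+19) = 0.050.

posterior mode = 0.000, posterior expectation = 0.050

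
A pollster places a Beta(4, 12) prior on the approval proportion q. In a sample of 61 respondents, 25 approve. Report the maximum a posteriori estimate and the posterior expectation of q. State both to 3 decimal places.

q_MAP = 0.373, E[q|data] = 0.377

Posterior: Beta(4+25, 12+36) = Beta(29, 48).
Mode = (29−1)/(29+48−2) = 28/75 = 0.373.
Mean = 29/(29+48) = 29/77 = 0.377.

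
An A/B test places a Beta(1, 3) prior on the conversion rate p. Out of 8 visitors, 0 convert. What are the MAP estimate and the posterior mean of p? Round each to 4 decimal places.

Posterior: Beta(1+0, 3+8) = Beta(1, 11).
Since α = 1 ≤ 1 and β > 1, the Beta density is monotone decreasing on [0,1]; the mode is at 0.
Mean = 1/(1+11) = 0.0833.

MAP = 0.0000, posterior mean = 0.0833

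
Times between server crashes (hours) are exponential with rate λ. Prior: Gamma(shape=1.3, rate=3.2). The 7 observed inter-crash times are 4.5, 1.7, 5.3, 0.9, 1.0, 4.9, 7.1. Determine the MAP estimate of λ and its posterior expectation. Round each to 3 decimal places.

Σ times = 25.4. Posterior: Gamma(shape = 1.3+7 = 8.3, rate = 3.2+25.4 = 28.6).
Mode = (α−1)/β = 7.3/28.6 = 0.255.
Mean = α/β = 8.3/28.6 = 0.290.
The mean is pulled above the mode by the posterior's right skew.

λ_MAP = 0.255, E[λ|data] = 0.290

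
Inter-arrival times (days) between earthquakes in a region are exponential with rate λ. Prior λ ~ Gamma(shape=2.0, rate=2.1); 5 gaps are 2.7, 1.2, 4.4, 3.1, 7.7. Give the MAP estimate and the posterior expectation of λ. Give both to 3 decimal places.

MAP estimate = 0.283, posterior expectation = 0.330

Σ times = 19.1. Posterior: Gamma(shape = 2.0+5 = 7.0, rate = 2.1+19.1 = 21.2).
Mode = (α−1)/β = 6.0/21.2 = 0.283.
Mean = α/β = 7.0/21.2 = 0.330.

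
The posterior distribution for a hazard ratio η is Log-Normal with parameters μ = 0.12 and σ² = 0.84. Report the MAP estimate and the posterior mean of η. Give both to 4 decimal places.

MAP = 0.4868; posterior mean = 1.7160

Mode = exp(μ − σ²) = exp(-0.72) = 0.4868.
Mean = exp(μ + σ²/2) = exp(0.540) = 1.7160.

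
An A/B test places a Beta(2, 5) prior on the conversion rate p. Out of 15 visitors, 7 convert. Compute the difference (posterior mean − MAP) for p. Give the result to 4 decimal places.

Posterior: Beta(2+7, 5+8) = Beta(9, 13).
Mode = (9−1)/(9+13−2) = 8/20 = 0.4000.
Mean = 9/(9+13) = 9/22 = 0.4091.
Difference = 0.4091 − 0.4000 = 0.0091.

0.0091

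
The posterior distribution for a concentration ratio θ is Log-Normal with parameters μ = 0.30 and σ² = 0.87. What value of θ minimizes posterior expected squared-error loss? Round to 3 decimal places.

Mode = exp(μ − σ²) = exp(-0.57) = 0.566.
Mean = exp(μ + σ²/2) = exp(0.735) = 2.085.
Squared-error loss ⇒ the optimal estimator is the posterior mean.

2.085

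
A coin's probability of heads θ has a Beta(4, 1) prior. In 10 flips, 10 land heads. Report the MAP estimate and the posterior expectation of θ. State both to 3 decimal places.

Posterior: Beta(4+10, 1+0) = Beta(14, 1).
Since β = 1 ≤ 1 and α > 1, the Beta density is monotone increasing on [0,1]; the mode is at 1.
Mean = 14/(14+1) = 0.933.

θ_MAP = 1.000, E[θ|data] = 0.933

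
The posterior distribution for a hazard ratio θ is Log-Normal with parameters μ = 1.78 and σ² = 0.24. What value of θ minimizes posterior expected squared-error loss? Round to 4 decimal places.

Mode = exp(μ − σ²) = exp(1.54) = 4.6646.
Mean = exp(μ + σ²/2) = exp(1.900) = 6.6859.
Squared-error loss ⇒ the optimal estimator is the posterior mean.

6.6859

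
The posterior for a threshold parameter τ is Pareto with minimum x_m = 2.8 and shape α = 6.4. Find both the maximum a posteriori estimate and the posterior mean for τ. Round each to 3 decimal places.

MAP = 2.800, posterior mean = 3.319

The Pareto density is strictly decreasing on [x_m, ∞), so the mode is x_m = 2.800.
Mean = α·x_m/(α−1) = 6.4·2.8/5.4 = 3.319.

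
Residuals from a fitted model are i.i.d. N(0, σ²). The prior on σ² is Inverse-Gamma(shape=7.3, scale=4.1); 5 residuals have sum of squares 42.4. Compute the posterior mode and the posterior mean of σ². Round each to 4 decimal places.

Posterior: Inverse-Gamma(shape = 7.3+5/2 = 9.8, scale = 4.1+42.4/2 = 25.3).
Mode = β/(α+1) = 25.3/10.8 = 2.3426.
Mean = β/(α−1) = 25.3/8.8 = 2.8750.

MAP: 2.3426. Posterior mean: 2.8750.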